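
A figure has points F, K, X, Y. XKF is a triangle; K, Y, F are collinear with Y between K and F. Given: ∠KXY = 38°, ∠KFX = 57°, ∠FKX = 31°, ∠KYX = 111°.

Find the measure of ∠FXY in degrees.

∠FXY = 54°

1. ∠XFY = 57°  [Y on ray FK]
2. ∠FYX = 69°  [linear pair at Y on KF]
3. ∠FXY = 54°  [△XYF]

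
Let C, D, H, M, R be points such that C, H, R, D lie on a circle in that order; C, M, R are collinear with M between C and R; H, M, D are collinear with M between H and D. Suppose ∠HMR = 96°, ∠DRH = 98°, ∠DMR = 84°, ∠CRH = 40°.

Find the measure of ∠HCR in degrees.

1. ∠DHR = 44°  [△HMR]
2. ∠HDR = 38°  [△HRD]
3. ∠HCR = 38°  [same arc HR]

∠HCR = 38°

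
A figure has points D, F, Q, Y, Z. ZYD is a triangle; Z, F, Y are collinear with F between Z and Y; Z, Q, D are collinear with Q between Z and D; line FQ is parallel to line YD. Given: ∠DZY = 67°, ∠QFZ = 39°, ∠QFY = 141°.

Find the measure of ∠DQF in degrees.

∠DQF = 106°

1. ∠FZQ = 67°  [F on ZY, Q on ZD]
2. ∠FQZ = 74°  [△ZFQ]
3. ∠DQF = 106°  [linear pair at Q on ZD]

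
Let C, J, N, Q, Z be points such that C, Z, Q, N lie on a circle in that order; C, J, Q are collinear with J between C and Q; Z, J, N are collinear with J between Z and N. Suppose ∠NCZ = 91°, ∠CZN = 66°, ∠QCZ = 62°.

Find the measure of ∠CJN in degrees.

∠CJN = 128°

1. ∠CQN = 66°  [same arc CN]
2. ∠QNZ = 62°  [same arc ZQ]
3. ∠NJQ = 52°  [△QJN]
4. ∠CJN = 128°  [linear pair at J on CQ]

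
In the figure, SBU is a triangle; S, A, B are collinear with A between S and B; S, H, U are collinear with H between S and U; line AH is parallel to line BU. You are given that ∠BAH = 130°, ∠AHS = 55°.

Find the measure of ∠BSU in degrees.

1. ∠HAS = 50°  [linear pair at A on SB]
2. ∠ASH = 75°  [△SAH]
3. ∠BSU = 75°  [A on SB, H on SU]

∠BSU = 75°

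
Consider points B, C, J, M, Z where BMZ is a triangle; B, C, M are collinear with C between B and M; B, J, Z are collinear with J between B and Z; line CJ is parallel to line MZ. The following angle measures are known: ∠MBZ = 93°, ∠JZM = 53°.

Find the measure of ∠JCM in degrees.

∠JCM = 146°

1. ∠BZM = 53°  [J on ray ZB]
2. ∠BMZ = 34°  [△BMZ]
3. ∠BCJ = 34°  [CJ∥MZ, corresponding at C]
4. ∠JCM = 146°  [linear pair at C on BM]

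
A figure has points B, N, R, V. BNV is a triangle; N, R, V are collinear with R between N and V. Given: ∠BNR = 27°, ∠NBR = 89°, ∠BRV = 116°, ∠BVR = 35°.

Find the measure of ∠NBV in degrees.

∠NBV = 118°

1. ∠BNV = 27°  [R on ray NV]
2. ∠BVN = 35°  [R on ray VN]
3. ∠NBV = 118°  [△BNV]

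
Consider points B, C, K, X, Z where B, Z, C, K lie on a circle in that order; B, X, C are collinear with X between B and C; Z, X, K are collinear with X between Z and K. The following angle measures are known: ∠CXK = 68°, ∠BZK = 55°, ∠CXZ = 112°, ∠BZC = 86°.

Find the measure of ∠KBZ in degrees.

∠KBZ = 88°

1. ∠BXZ = 68°  [vertical angles at X]
2. ∠CBZ = 57°  [△BXZ]
3. ∠BCZ = 37°  [△BZC]
4. ∠BKZ = 37°  [same arc BZ]
5. ∠KBZ = 88°  [△BZK]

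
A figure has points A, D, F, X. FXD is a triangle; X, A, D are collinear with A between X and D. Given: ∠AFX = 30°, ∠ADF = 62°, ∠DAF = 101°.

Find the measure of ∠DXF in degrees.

∠DXF = 71°

1. ∠FAX = 79°  [linear pair at A on XD]
2. ∠AXF = 71°  [△FXA]
3. ∠DXF = 71°  [A on ray XD]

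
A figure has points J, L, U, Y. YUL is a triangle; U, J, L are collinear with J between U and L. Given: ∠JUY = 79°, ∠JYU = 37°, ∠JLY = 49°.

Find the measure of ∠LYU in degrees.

1. ∠LUY = 79°  [J on ray UL]
2. ∠ULY = 49°  [J on ray LU]
3. ∠LYU = 52°  [△YUL]

∠LYU = 52°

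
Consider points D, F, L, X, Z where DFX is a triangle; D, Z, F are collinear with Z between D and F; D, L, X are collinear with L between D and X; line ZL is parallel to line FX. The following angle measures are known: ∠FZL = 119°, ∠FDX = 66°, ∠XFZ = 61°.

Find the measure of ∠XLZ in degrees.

1. ∠DZL = 61°  [linear pair at Z on DF]
2. ∠LDZ = 66°  [Z on DF, L on DX]
3. ∠DLZ = 53°  [△DZL]
4. ∠XLZ = 127°  [linear pair at L on DX]

∠XLZ = 127°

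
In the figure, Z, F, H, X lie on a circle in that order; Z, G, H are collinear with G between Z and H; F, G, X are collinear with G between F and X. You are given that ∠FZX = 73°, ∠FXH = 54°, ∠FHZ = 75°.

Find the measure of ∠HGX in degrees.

1. ∠FHX = 107°  [cyclic ZFHX, opposite ∠Z+∠H]
2. ∠HFX = 19°  [△FHX]
3. ∠FXZ = 75°  [same arc ZF]
4. ∠HZX = 19°  [same arc HX]
5. ∠XGZ = 86°  [△ZGX]
6. ∠HGX = 94°  [linear pair at G on ZH]

∠HGX = 94°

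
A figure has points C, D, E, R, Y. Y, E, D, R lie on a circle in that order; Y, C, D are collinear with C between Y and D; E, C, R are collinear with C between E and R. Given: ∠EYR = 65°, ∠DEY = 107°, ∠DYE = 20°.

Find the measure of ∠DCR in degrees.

∠DCR = 98°

1. ∠EDR = 115°  [cyclic YEDR, opposite ∠Y+∠D]
2. ∠EDY = 53°  [△YED]
3. ∠DRE = 20°  [same arc ED]
4. ∠DER = 45°  [△EDR]
5. ∠ERY = 53°  [same arc YE]
6. ∠DYR = 45°  [same arc DR]
7. ∠RCY = 82°  [△YCR]
8. ∠DCR = 98°  [linear pair at C on YD]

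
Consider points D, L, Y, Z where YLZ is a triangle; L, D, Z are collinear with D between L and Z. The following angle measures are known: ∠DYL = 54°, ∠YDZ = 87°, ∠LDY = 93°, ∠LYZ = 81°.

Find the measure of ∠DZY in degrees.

1. ∠DLY = 33°  [△YLD]
2. ∠YLZ = 33°  [D on ray LZ]
3. ∠LZY = 66°  [△YLZ]
4. ∠DZY = 66°  [D on ray ZL]

∠DZY = 66°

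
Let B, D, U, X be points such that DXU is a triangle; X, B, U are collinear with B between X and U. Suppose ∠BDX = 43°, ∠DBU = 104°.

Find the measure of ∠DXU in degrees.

∠DXU = 61°

1. ∠DBX = 76°  [linear pair at B on XU]
2. ∠BXD = 61°  [△DXB]
3. ∠DXU = 61°  [B on ray XU]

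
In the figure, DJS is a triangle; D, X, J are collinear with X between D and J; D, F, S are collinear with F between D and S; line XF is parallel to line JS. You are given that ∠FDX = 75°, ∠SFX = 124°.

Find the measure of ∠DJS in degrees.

∠DJS = 49°

1. ∠DFX = 56°  [linear pair at F on DS]
2. ∠DXF = 49°  [△DXF]
3. ∠DJS = 49°  [XF∥JS, corresponding at X]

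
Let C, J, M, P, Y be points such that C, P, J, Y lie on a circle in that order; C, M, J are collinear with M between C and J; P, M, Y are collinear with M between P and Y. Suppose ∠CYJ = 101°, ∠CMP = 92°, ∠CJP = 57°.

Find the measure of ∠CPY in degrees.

1. ∠CPJ = 79°  [cyclic CPJY, opposite ∠P+∠Y]
2. ∠JCP = 44°  [△CPJ]
3. ∠CPY = 44°  [△CMP]

∠CPY = 44°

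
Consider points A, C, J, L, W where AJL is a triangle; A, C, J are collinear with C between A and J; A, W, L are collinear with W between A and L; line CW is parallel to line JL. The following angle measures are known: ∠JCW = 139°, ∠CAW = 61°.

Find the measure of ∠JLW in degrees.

∠JLW = 78°

1. ∠ACW = 41°  [linear pair at C on AJ]
2. ∠AWC = 78°  [△ACW]
3. ∠CWL = 102°  [linear pair at W on AL]
4. ∠JLW = 78°  [CW∥JL, co-interior at L–W]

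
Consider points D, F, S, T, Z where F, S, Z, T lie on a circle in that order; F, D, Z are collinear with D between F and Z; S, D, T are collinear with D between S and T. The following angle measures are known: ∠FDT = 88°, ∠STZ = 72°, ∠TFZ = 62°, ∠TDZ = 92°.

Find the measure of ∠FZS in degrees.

∠FZS = 30°

1. ∠SDZ = 88°  [vertical angles at D]
2. ∠TSZ = 62°  [same arc ZT]
3. ∠FZS = 30°  [△SDZ]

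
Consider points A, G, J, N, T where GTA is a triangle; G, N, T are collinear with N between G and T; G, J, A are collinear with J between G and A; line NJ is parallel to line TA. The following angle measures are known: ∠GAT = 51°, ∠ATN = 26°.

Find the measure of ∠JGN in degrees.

1. ∠ATG = 26°  [N on ray TG]
2. ∠AGT = 103°  [△GTA]
3. ∠JGN = 103°  [N on GT, J on GA]

∠JGN = 103°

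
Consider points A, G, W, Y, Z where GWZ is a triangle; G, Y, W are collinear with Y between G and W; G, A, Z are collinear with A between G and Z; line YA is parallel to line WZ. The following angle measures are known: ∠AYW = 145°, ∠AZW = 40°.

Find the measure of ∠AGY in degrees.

1. ∠AYG = 35°  [linear pair at Y on GW]
2. ∠GZW = 40°  [A on ray ZG]
3. ∠GWZ = 35°  [YA∥WZ, corresponding at Y]
4. ∠WGZ = 105°  [△GWZ]
5. ∠AGY = 105°  [Y on GW, A on GZ]

∠AGY = 105°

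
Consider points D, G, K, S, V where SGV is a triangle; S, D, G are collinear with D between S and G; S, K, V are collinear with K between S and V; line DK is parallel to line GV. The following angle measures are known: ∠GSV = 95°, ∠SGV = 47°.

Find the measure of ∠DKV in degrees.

1. ∠GVS = 38°  [△SGV]
2. ∠DKS = 38°  [DK∥GV, corresponding at K]
3. ∠DKV = 142°  [linear pair at K on SV]

∠DKV = 142°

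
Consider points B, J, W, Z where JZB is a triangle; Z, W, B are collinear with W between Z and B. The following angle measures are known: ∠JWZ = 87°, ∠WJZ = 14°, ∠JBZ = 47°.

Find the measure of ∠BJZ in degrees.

1. ∠JZW = 79°  [△JZW]
2. ∠BZJ = 79°  [W on ray ZB]
3. ∠BJZ = 54°  [△JZB]

∠BJZ = 54°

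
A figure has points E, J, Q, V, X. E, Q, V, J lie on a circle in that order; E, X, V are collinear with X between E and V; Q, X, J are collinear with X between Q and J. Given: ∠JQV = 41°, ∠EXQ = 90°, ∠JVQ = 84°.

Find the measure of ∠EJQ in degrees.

1. ∠JEV = 41°  [same arc VJ]
2. ∠JXV = 90°  [vertical angles at X]
3. ∠EXJ = 90°  [linear pair at X on EV]
4. ∠EJQ = 49°  [△EXJ]

∠EJQ = 49°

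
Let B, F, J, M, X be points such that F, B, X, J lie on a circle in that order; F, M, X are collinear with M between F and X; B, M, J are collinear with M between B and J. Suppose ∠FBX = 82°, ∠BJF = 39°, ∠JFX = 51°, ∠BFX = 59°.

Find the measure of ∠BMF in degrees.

1. ∠BXF = 39°  [△FBX]
2. ∠JBX = 51°  [same arc XJ]
3. ∠BMX = 90°  [△BMX]
4. ∠BMF = 90°  [linear pair at M on FX]

∠BMF = 90°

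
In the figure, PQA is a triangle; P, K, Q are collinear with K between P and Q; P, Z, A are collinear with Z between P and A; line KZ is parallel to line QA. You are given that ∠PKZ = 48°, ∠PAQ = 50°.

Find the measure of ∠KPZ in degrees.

∠KPZ = 82°

1. ∠AQP = 48°  [KZ∥QA, corresponding at K]
2. ∠APQ = 82°  [△PQA]
3. ∠KPZ = 82°  [K on PQ, Z on PA]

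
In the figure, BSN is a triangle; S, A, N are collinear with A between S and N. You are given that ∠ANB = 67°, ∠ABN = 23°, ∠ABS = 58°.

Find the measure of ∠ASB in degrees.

1. ∠BAN = 90°  [△BAN]
2. ∠BAS = 90°  [linear pair at A on SN]
3. ∠ASB = 32°  [△BSA]

∠ASB = 32°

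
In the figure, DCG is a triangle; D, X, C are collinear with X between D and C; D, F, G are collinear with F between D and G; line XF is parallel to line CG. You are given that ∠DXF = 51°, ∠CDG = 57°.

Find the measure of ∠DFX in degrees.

1. ∠DCG = 51°  [XF∥CG, corresponding at X]
2. ∠CGD = 72°  [△DCG]
3. ∠DFX = 72°  [XF∥CG, corresponding at F]

∠DFX = 72°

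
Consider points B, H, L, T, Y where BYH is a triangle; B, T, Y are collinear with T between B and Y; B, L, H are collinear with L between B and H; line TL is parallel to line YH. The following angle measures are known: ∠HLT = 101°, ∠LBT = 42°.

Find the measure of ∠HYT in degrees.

1. ∠BLT = 79°  [linear pair at L on BH]
2. ∠BTL = 59°  [△BTL]
3. ∠LTY = 121°  [linear pair at T on BY]
4. ∠HYT = 59°  [TL∥YH, co-interior at Y–T]

∠HYT = 59°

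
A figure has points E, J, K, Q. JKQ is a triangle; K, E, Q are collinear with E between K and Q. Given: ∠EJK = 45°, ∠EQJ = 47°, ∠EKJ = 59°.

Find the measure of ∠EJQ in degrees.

1. ∠JEK = 76°  [△JKE]
2. ∠JEQ = 104°  [linear pair at E on KQ]
3. ∠EJQ = 29°  [△JEQ]

∠EJQ = 29°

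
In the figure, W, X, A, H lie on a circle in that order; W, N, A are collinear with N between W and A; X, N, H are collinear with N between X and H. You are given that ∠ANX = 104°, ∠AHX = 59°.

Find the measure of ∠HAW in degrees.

1. ∠HNW = 104°  [vertical angles at N]
2. ∠ANH = 76°  [linear pair at N on WA]
3. ∠HAW = 45°  [△ANH]

∠HAW = 45°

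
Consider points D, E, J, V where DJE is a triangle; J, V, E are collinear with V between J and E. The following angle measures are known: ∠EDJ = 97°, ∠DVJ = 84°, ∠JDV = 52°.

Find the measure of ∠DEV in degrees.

1. ∠DJV = 44°  [△DJV]
2. ∠DJE = 44°  [V on ray JE]
3. ∠DEJ = 39°  [△DJE]
4. ∠DEV = 39°  [V on ray EJ]

∠DEV = 39°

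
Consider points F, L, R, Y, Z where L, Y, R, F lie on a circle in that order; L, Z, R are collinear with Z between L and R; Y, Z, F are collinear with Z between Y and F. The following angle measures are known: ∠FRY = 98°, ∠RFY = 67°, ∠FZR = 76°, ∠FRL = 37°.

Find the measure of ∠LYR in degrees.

∠LYR = 52°

1. ∠FLY = 82°  [cyclic LYRF, opposite ∠L+∠R]
2. ∠RLY = 67°  [same arc YR]
3. ∠FYL = 37°  [same arc LF]
4. ∠LFY = 61°  [△LYF]
5. ∠LRY = 61°  [same arc LY]
6. ∠LYR = 52°  [△LYR]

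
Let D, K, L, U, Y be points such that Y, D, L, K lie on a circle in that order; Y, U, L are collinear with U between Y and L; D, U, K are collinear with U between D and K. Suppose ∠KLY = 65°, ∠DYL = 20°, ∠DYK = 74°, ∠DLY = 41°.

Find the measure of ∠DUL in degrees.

∠DUL = 85°

1. ∠KDY = 65°  [same arc YK]
2. ∠DUY = 95°  [△YUD]
3. ∠DUL = 85°  [linear pair at U on YL]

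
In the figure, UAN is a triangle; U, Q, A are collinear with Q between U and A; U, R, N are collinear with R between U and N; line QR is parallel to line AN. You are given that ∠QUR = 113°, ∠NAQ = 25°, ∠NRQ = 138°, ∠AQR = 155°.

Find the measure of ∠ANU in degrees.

∠ANU = 42°

1. ∠AUN = 113°  [Q on UA, R on UN]
2. ∠NAU = 25°  [Q on ray AU]
3. ∠ANU = 42°  [△UAN]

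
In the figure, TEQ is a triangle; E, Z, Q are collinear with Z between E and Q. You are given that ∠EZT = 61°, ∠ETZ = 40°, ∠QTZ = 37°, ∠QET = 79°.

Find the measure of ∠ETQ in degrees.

1. ∠QZT = 119°  [linear pair at Z on EQ]
2. ∠TQZ = 24°  [△TZQ]
3. ∠EQT = 24°  [Z on ray QE]
4. ∠ETQ = 77°  [△TEQ]

∠ETQ = 77°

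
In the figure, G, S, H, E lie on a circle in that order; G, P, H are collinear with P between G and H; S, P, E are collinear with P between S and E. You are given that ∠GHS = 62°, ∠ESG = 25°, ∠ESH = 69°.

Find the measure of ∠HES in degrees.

∠HES = 24°

1. ∠GES = 62°  [same arc GS]
2. ∠EGS = 93°  [△GSE]
3. ∠EHS = 87°  [cyclic GSHE, opposite ∠G+∠H]
4. ∠HES = 24°  [△SHE]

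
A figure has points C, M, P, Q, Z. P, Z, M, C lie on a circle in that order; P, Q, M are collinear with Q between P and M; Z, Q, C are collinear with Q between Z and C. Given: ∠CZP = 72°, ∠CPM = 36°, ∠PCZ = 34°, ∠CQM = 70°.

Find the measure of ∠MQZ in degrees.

1. ∠CZM = 36°  [same arc MC]
2. ∠PMZ = 34°  [same arc PZ]
3. ∠MQZ = 110°  [△ZQM]

∠MQZ = 110°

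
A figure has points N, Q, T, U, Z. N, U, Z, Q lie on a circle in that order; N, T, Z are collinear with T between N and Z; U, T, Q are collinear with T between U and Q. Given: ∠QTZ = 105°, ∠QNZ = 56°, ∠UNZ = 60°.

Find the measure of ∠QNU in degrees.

1. ∠NTU = 105°  [vertical angles at T]
2. ∠NTQ = 75°  [linear pair at T on NZ]
3. ∠NQU = 49°  [△NTQ]
4. ∠NUQ = 15°  [△NTU]
5. ∠QNU = 116°  [△NUQ]

∠QNU = 116°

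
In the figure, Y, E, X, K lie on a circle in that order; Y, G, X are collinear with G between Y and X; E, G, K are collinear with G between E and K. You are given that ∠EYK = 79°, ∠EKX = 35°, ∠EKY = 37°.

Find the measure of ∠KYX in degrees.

∠KYX = 44°

1. ∠EXK = 101°  [cyclic YEXK, opposite ∠Y+∠X]
2. ∠KEX = 44°  [△EXK]
3. ∠KYX = 44°  [same arc XK]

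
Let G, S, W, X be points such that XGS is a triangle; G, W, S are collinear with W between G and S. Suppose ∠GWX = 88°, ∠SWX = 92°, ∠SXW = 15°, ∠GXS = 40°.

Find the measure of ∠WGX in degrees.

∠WGX = 67°

1. ∠WSX = 73°  [△XWS]
2. ∠GSX = 73°  [W on ray SG]
3. ∠SGX = 67°  [△XGS]
4. ∠WGX = 67°  [W on ray GS]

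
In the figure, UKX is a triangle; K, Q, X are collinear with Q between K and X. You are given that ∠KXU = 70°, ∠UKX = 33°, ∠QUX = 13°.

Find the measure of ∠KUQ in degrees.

1. ∠QXU = 70°  [Q on ray XK]
2. ∠QKU = 33°  [Q on ray KX]
3. ∠UQX = 97°  [△UQX]
4. ∠KQU = 83°  [linear pair at Q on KX]
5. ∠KUQ = 64°  [△UKQ]

∠KUQ = 64°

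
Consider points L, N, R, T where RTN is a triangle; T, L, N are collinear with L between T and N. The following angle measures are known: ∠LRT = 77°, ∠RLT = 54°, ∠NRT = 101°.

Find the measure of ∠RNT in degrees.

∠RNT = 30°

1. ∠LTR = 49°  [△RTL]
2. ∠NTR = 49°  [L on ray TN]
3. ∠RNT = 30°  [△RTN]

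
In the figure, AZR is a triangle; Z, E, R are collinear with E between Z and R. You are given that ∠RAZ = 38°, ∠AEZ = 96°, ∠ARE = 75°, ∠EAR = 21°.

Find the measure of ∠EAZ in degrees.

1. ∠ARZ = 75°  [E on ray RZ]
2. ∠AZR = 67°  [△AZR]
3. ∠AZE = 67°  [E on ray ZR]
4. ∠EAZ = 17°  [△AZE]

∠EAZ = 17°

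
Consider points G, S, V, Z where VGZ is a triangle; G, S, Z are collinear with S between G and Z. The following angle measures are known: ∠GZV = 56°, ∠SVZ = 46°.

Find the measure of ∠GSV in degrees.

∠GSV = 102°

1. ∠SZV = 56°  [S on ray ZG]
2. ∠VSZ = 78°  [△VSZ]
3. ∠GSV = 102°  [linear pair at S on GZ]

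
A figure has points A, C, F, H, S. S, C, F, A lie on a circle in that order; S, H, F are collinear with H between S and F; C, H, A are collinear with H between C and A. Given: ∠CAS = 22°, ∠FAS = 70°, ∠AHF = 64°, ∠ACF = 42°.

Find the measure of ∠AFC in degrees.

1. ∠CFS = 22°  [same arc SC]
2. ∠FCS = 110°  [cyclic SCFA, opposite ∠C+∠A]
3. ∠CSF = 48°  [△SCF]
4. ∠CAF = 48°  [same arc CF]
5. ∠AFC = 90°  [△CFA]

∠AFC = 90°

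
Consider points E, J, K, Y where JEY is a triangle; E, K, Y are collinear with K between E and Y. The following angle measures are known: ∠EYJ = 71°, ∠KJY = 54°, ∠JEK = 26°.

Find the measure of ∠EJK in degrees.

1. ∠JYK = 71°  [K on ray YE]
2. ∠JKY = 55°  [△JKY]
3. ∠EKJ = 125°  [linear pair at K on EY]
4. ∠EJK = 29°  [△JEK]

∠EJK = 29°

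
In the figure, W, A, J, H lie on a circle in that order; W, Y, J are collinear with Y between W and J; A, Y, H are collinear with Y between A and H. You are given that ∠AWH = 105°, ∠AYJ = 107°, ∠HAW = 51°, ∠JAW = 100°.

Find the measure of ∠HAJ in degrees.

∠HAJ = 49°

1. ∠AYW = 73°  [linear pair at Y on WJ]
2. ∠AWJ = 56°  [△WYA]
3. ∠AJW = 24°  [△WAJ]
4. ∠HAJ = 49°  [△AYJ]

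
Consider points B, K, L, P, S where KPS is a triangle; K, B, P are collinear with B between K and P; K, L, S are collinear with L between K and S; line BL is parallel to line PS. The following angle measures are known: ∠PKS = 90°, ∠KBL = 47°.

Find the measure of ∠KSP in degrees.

1. ∠BKL = 90°  [B on KP, L on KS]
2. ∠BLK = 43°  [△KBL]
3. ∠KSP = 43°  [BL∥PS, corresponding at L]

∠KSP = 43°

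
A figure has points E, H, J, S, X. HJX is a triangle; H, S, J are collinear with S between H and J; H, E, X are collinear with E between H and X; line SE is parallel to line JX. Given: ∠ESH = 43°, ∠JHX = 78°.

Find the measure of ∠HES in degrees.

∠HES = 59°

1. ∠HJX = 43°  [SE∥JX, corresponding at S]
2. ∠HXJ = 59°  [△HJX]
3. ∠HES = 59°  [SE∥JX, corresponding at E]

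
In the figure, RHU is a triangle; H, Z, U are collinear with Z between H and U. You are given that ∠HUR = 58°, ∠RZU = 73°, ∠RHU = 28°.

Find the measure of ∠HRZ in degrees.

1. ∠HZR = 107°  [linear pair at Z on HU]
2. ∠RHZ = 28°  [Z on ray HU]
3. ∠HRZ = 45°  [△RHZ]

∠HRZ = 45°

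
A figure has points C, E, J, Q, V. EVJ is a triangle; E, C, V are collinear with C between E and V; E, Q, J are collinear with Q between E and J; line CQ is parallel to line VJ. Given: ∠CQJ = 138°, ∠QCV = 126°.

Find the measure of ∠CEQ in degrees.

∠CEQ = 84°

1. ∠CQE = 42°  [linear pair at Q on EJ]
2. ∠ECQ = 54°  [linear pair at C on EV]
3. ∠CEQ = 84°  [△ECQ]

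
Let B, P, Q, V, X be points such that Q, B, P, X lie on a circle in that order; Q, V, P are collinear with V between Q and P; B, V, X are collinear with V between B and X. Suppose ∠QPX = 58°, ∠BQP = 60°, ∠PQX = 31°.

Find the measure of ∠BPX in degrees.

1. ∠BXP = 60°  [same arc BP]
2. ∠PBX = 31°  [same arc PX]
3. ∠BPX = 89°  [△BPX]

∠BPX = 89°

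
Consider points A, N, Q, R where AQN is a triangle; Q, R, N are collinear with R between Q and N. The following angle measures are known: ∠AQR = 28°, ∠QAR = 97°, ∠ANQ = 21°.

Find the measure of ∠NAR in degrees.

1. ∠ARQ = 55°  [△AQR]
2. ∠ANR = 21°  [R on ray NQ]
3. ∠ARN = 125°  [linear pair at R on QN]
4. ∠NAR = 34°  [△ARN]

∠NAR = 34°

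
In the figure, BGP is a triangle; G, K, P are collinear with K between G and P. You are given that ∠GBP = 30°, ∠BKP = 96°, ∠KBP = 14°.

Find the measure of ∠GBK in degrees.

∠GBK = 16°

1. ∠BPK = 70°  [△BKP]
2. ∠BKG = 84°  [linear pair at K on GP]
3. ∠BPG = 70°  [K on ray PG]
4. ∠BGP = 80°  [△BGP]
5. ∠BGK = 80°  [K on ray GP]
6. ∠GBK = 16°  [△BGK]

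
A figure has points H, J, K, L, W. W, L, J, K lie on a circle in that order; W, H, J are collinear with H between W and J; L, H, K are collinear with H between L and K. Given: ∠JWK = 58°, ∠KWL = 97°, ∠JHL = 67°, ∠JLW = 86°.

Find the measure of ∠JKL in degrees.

1. ∠JLK = 58°  [same arc JK]
2. ∠KJL = 83°  [cyclic WLJK, opposite ∠W+∠J]
3. ∠JKL = 39°  [△LJK]

∠JKL = 39°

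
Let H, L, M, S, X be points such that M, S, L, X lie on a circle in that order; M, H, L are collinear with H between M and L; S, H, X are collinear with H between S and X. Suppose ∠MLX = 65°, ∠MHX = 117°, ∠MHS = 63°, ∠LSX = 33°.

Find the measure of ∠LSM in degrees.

1. ∠MSX = 65°  [same arc MX]
2. ∠LHS = 117°  [vertical angles at H]
3. ∠LMS = 52°  [△MHS]
4. ∠MLS = 30°  [△SHL]
5. ∠LSM = 98°  [△MSL]

∠LSM = 98°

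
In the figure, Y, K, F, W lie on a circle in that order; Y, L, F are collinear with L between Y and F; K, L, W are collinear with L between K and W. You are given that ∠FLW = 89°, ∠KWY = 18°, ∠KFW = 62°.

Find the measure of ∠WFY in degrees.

1. ∠KYW = 118°  [cyclic YKFW, opposite ∠Y+∠F]
2. ∠WKY = 44°  [△YKW]
3. ∠WFY = 44°  [same arc YW]

∠WFY = 44°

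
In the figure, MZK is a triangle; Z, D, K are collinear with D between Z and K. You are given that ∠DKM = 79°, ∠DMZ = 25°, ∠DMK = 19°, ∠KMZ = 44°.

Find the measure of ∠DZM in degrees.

1. ∠MKZ = 79°  [D on ray KZ]
2. ∠KZM = 57°  [△MZK]
3. ∠DZM = 57°  [D on ray ZK]

∠DZM = 57°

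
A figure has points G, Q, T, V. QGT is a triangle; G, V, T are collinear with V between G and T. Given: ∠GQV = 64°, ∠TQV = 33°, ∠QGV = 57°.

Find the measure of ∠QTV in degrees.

∠QTV = 26°

1. ∠GVQ = 59°  [△QGV]
2. ∠QVT = 121°  [linear pair at V on GT]
3. ∠QTV = 26°  [△QVT]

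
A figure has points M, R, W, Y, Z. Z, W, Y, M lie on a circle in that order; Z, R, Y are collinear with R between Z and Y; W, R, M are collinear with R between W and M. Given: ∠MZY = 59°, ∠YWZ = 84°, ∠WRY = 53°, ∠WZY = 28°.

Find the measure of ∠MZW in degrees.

1. ∠WYZ = 68°  [△ZWY]
2. ∠WRZ = 127°  [linear pair at R on ZY]
3. ∠MWZ = 25°  [△ZRW]
4. ∠WMZ = 68°  [same arc ZW]
5. ∠MZW = 87°  [△ZWM]

∠MZW = 87°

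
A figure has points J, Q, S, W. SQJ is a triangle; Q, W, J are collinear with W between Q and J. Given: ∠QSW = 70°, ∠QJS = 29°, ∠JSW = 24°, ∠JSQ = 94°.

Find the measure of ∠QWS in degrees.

1. ∠SJW = 29°  [W on ray JQ]
2. ∠JWS = 127°  [△SWJ]
3. ∠QWS = 53°  [linear pair at W on QJ]

∠QWS = 53°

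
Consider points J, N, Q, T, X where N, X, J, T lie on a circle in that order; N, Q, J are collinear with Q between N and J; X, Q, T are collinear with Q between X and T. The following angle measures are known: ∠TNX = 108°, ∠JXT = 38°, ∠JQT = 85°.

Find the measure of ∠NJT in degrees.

1. ∠TJX = 72°  [cyclic NXJT, opposite ∠N+∠J]
2. ∠JTX = 70°  [△XJT]
3. ∠NJT = 25°  [△JQT]

∠NJT = 25°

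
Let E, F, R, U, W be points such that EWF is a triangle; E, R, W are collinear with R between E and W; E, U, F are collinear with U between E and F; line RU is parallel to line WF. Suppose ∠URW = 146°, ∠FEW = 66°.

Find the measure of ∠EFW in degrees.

∠EFW = 80°

1. ∠ERU = 34°  [linear pair at R on EW]
2. ∠REU = 66°  [R on EW, U on EF]
3. ∠EUR = 80°  [△ERU]
4. ∠EFW = 80°  [RU∥WF, corresponding at U]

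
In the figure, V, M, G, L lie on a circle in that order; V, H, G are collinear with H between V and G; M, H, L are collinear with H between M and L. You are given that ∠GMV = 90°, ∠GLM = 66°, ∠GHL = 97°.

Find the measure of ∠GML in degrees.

1. ∠GLV = 90°  [cyclic VMGL, opposite ∠M+∠L]
2. ∠LGV = 17°  [△GHL]
3. ∠GVL = 73°  [△VGL]
4. ∠GML = 73°  [same arc GL]

∠GML = 73°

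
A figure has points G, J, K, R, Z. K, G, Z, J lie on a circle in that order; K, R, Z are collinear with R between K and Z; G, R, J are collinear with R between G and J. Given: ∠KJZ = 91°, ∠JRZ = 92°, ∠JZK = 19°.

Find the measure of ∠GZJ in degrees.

1. ∠JKZ = 70°  [△KZJ]
2. ∠GJZ = 69°  [△ZRJ]
3. ∠JGZ = 70°  [same arc ZJ]
4. ∠GZJ = 41°  [△GZJ]

∠GZJ = 41°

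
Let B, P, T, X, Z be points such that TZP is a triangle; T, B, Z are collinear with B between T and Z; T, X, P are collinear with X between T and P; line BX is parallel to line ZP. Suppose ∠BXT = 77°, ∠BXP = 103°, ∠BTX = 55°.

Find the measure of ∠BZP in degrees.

∠BZP = 48°

1. ∠TBX = 48°  [△TBX]
2. ∠XBZ = 132°  [linear pair at B on TZ]
3. ∠BZP = 48°  [BX∥ZP, co-interior at Z–B]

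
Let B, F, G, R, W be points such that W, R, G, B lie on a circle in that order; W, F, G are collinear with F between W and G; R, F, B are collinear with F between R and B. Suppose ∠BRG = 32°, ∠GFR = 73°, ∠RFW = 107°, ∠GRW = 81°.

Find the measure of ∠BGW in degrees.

1. ∠BWG = 32°  [same arc GB]
2. ∠GBW = 99°  [cyclic WRGB, opposite ∠R+∠B]
3. ∠BGW = 49°  [△WGB]

∠BGW = 49°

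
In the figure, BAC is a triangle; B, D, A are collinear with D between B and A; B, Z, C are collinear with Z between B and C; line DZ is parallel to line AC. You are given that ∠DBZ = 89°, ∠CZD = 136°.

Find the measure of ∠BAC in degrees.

1. ∠BZD = 44°  [linear pair at Z on BC]
2. ∠BDZ = 47°  [△BDZ]
3. ∠BAC = 47°  [DZ∥AC, corresponding at D]

∠BAC = 47°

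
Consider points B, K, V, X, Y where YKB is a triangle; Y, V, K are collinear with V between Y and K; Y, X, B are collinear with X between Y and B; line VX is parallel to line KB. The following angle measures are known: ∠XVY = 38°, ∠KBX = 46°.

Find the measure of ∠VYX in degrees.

1. ∠BKY = 38°  [VX∥KB, corresponding at V]
2. ∠KBY = 46°  [X on ray BY]
3. ∠BYK = 96°  [△YKB]
4. ∠VYX = 96°  [V on YK, X on YB]

∠VYX = 96°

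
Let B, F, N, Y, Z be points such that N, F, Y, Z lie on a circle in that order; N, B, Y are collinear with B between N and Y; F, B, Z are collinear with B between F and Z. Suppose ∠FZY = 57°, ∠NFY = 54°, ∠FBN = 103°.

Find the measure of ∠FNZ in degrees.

1. ∠FNY = 57°  [same arc FY]
2. ∠FYN = 69°  [△NFY]
3. ∠NFZ = 20°  [△NBF]
4. ∠FZN = 69°  [same arc NF]
5. ∠FNZ = 91°  [△NFZ]

∠FNZ = 91°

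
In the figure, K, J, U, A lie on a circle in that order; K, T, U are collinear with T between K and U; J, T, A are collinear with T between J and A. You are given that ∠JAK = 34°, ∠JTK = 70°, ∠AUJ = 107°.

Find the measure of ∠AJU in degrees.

1. ∠JUK = 34°  [same arc KJ]
2. ∠JTU = 110°  [linear pair at T on KU]
3. ∠AJU = 36°  [△JTU]

∠AJU = 36°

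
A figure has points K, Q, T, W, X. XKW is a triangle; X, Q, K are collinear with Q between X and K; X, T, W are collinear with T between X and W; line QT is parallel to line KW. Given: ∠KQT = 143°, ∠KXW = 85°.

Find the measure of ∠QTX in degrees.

1. ∠TQX = 37°  [linear pair at Q on XK]
2. ∠QXT = 85°  [Q on XK, T on XW]
3. ∠QTX = 58°  [△XQT]

∠QTX = 58°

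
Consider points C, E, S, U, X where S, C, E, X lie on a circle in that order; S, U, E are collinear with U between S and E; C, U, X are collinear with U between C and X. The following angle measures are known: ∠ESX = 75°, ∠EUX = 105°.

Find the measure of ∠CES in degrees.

∠CES = 30°

1. ∠ECX = 75°  [same arc EX]
2. ∠CUS = 105°  [vertical angles at U]
3. ∠CUE = 75°  [linear pair at U on SE]
4. ∠CES = 30°  [△CUE]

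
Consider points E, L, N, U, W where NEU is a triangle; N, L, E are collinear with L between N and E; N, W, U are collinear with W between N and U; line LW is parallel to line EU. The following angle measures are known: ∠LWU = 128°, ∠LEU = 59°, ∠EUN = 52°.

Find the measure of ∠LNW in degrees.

∠LNW = 69°

1. ∠NEU = 59°  [L on ray EN]
2. ∠ENU = 69°  [△NEU]
3. ∠LNW = 69°  [L on NE, W on NU]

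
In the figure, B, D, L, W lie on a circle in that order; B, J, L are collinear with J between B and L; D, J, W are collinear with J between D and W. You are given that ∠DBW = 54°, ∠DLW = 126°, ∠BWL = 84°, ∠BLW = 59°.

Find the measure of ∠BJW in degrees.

∠BJW = 76°

1. ∠LBW = 37°  [△BLW]
2. ∠BDW = 59°  [same arc BW]
3. ∠BWD = 67°  [△BDW]
4. ∠BJW = 76°  [△BJW]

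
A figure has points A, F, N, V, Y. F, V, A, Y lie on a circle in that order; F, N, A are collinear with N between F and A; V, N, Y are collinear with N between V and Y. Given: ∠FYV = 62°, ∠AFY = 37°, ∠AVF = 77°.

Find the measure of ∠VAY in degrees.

1. ∠FAV = 62°  [same arc FV]
2. ∠AVY = 37°  [same arc AY]
3. ∠AFV = 41°  [△FVA]
4. ∠AYV = 41°  [same arc VA]
5. ∠VAY = 102°  [△VAY]

∠VAY = 102°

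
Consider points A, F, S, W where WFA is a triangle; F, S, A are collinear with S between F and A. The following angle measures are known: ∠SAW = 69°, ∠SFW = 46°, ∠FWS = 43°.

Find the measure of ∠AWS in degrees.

1. ∠FSW = 91°  [△WFS]
2. ∠ASW = 89°  [linear pair at S on FA]
3. ∠AWS = 22°  [△WSA]

∠AWS = 22°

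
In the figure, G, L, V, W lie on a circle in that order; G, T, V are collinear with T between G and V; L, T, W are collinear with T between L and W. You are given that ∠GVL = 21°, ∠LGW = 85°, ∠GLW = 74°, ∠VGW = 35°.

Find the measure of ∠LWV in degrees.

∠LWV = 50°

1. ∠LVW = 95°  [cyclic GLVW, opposite ∠G+∠V]
2. ∠VLW = 35°  [same arc VW]
3. ∠LWV = 50°  [△LVW]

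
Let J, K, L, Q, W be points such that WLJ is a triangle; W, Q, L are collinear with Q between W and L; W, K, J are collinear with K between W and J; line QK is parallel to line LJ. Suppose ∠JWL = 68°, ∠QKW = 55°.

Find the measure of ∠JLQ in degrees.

∠JLQ = 57°

1. ∠KWQ = 68°  [Q on WL, K on WJ]
2. ∠KQW = 57°  [△WQK]
3. ∠KQL = 123°  [linear pair at Q on WL]
4. ∠JLQ = 57°  [QK∥LJ, co-interior at L–Q]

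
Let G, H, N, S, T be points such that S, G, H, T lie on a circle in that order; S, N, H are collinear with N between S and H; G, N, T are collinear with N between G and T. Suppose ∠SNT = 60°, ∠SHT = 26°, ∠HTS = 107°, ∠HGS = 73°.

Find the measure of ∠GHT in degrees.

∠GHT = 99°

1. ∠HNT = 120°  [linear pair at N on SH]
2. ∠HST = 47°  [△SHT]
3. ∠GTH = 34°  [△HNT]
4. ∠HGT = 47°  [same arc HT]
5. ∠GHT = 99°  [△GHT]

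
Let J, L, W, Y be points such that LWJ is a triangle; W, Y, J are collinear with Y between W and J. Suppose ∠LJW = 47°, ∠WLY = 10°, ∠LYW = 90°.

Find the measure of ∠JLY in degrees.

∠JLY = 43°

1. ∠LJY = 47°  [Y on ray JW]
2. ∠JYL = 90°  [linear pair at Y on WJ]
3. ∠JLY = 43°  [△LYJ]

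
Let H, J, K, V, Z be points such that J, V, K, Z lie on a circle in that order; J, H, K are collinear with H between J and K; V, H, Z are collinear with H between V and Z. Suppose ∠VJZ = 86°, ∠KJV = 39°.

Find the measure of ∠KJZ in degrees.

1. ∠VKZ = 94°  [cyclic JVKZ, opposite ∠J+∠K]
2. ∠KZV = 39°  [same arc VK]
3. ∠KVZ = 47°  [△VKZ]
4. ∠KJZ = 47°  [same arc KZ]

∠KJZ = 47°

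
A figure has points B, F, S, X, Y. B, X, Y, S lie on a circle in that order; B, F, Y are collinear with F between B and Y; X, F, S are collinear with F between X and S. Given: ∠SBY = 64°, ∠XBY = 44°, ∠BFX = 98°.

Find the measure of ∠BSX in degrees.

∠BSX = 34°

1. ∠SXY = 64°  [same arc YS]
2. ∠XFY = 82°  [linear pair at F on BY]
3. ∠BYX = 34°  [△XFY]
4. ∠BSX = 34°  [same arc BX]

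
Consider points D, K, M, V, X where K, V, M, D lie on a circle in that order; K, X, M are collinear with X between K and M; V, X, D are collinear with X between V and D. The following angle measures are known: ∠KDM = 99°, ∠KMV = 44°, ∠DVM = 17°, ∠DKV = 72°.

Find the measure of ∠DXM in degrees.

1. ∠KDV = 44°  [same arc KV]
2. ∠DKM = 17°  [same arc MD]
3. ∠DXK = 119°  [△KXD]
4. ∠DXM = 61°  [linear pair at X on KM]

∠DXM = 61°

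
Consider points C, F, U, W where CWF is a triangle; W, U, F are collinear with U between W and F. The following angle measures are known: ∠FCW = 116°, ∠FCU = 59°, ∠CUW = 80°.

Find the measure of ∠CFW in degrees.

∠CFW = 21°

1. ∠CUF = 100°  [linear pair at U on WF]
2. ∠CFU = 21°  [△CUF]
3. ∠CFW = 21°  [U on ray FW]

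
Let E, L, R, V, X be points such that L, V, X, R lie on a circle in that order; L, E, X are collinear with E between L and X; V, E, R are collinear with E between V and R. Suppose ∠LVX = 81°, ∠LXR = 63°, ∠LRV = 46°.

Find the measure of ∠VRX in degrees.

∠VRX = 53°

1. ∠LRX = 99°  [cyclic LVXR, opposite ∠V+∠R]
2. ∠LVR = 63°  [same arc LR]
3. ∠RLX = 18°  [△LXR]
4. ∠RLV = 71°  [△LVR]
5. ∠RVX = 18°  [same arc XR]
6. ∠RXV = 109°  [cyclic LVXR, opposite ∠L+∠X]
7. ∠VRX = 53°  [△VXR]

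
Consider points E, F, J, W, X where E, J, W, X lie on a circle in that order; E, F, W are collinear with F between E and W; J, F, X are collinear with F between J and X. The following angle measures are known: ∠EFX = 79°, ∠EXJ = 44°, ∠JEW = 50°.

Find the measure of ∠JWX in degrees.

∠JWX = 73°

1. ∠JFW = 79°  [vertical angles at F]
2. ∠EWJ = 44°  [same arc EJ]
3. ∠JXW = 50°  [same arc JW]
4. ∠WJX = 57°  [△JFW]
5. ∠JWX = 73°  [△JWX]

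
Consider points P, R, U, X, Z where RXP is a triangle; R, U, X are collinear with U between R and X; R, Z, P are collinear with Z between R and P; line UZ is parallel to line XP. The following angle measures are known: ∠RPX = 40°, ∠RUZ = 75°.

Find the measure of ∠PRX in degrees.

1. ∠RZU = 40°  [UZ∥XP, corresponding at Z]
2. ∠URZ = 65°  [△RUZ]
3. ∠PRX = 65°  [U on RX, Z on RP]

∠PRX = 65°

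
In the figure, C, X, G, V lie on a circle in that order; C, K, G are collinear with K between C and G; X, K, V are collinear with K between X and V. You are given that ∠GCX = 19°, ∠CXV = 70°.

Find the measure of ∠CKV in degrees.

∠CKV = 89°

1. ∠GVX = 19°  [same arc XG]
2. ∠CGV = 70°  [same arc CV]
3. ∠GKV = 91°  [△GKV]
4. ∠CKV = 89°  [linear pair at K on CG]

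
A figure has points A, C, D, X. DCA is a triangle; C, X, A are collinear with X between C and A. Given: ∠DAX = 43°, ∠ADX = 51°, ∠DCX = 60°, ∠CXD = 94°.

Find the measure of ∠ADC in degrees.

∠ADC = 77°

1. ∠CAD = 43°  [X on ray AC]
2. ∠ACD = 60°  [X on ray CA]
3. ∠ADC = 77°  [△DCA]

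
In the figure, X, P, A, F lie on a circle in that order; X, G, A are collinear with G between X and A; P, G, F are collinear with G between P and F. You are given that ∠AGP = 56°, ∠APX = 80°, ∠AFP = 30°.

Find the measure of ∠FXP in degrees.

∠FXP = 84°

1. ∠PGX = 124°  [linear pair at G on XA]
2. ∠AXP = 30°  [same arc PA]
3. ∠FPX = 26°  [△XGP]
4. ∠PAX = 70°  [△XPA]
5. ∠PFX = 70°  [same arc XP]
6. ∠FXP = 84°  [△XPF]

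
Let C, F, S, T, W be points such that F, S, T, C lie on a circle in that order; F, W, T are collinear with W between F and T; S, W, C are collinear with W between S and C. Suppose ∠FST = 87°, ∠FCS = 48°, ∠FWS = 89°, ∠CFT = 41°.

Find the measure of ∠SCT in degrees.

1. ∠FCT = 93°  [cyclic FSTC, opposite ∠S+∠C]
2. ∠CWT = 89°  [vertical angles at W]
3. ∠CTF = 46°  [△FTC]
4. ∠SCT = 45°  [△TWC]

∠SCT = 45°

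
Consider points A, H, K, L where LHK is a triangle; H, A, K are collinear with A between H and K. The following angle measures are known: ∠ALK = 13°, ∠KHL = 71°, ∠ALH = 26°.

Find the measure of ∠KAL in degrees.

1. ∠AHL = 71°  [A on ray HK]
2. ∠HAL = 83°  [△LHA]
3. ∠KAL = 97°  [linear pair at A on HK]

∠KAL = 97°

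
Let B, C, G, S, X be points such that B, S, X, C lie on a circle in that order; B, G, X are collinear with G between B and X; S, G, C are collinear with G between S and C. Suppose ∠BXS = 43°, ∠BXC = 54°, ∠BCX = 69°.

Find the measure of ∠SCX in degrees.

1. ∠BCS = 43°  [same arc BS]
2. ∠BSC = 54°  [same arc BC]
3. ∠CBX = 57°  [△BXC]
4. ∠CBS = 83°  [△BSC]
5. ∠CSX = 57°  [same arc XC]
6. ∠CXS = 97°  [cyclic BSXC, opposite ∠B+∠X]
7. ∠SCX = 26°  [△SXC]

∠SCX = 26°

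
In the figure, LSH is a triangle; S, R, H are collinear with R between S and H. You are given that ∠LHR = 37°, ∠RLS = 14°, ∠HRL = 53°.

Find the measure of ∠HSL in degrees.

1. ∠LRS = 127°  [linear pair at R on SH]
2. ∠LSR = 39°  [△LSR]
3. ∠HSL = 39°  [R on ray SH]

∠HSL = 39°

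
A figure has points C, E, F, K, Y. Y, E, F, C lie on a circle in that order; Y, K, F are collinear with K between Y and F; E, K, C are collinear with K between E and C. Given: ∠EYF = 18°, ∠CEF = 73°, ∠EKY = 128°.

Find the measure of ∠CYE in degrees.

1. ∠ECF = 18°  [same arc EF]
2. ∠CFE = 89°  [△EFC]
3. ∠CYE = 91°  [cyclic YEFC, opposite ∠Y+∠F]

∠CYE = 91°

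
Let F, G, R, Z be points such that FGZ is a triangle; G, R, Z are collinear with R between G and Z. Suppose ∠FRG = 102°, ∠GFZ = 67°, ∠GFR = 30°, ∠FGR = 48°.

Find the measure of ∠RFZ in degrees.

1. ∠FRZ = 78°  [linear pair at R on GZ]
2. ∠FGZ = 48°  [R on ray GZ]
3. ∠FZG = 65°  [△FGZ]
4. ∠FZR = 65°  [R on ray ZG]
5. ∠RFZ = 37°  [△FRZ]

∠RFZ = 37°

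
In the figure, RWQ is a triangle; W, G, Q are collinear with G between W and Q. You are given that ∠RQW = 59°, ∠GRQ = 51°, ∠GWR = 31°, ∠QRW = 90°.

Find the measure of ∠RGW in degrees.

1. ∠GQR = 59°  [G on ray QW]
2. ∠QGR = 70°  [△RGQ]
3. ∠RGW = 110°  [linear pair at G on WQ]

∠RGW = 110°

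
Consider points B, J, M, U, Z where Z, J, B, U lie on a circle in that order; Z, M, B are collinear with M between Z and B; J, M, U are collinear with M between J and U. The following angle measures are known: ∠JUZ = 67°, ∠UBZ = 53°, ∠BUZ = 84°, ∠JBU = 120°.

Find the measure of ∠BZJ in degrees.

1. ∠JBZ = 67°  [same arc ZJ]
2. ∠BJZ = 96°  [cyclic ZJBU, opposite ∠J+∠U]
3. ∠BZJ = 17°  [△ZJB]

∠BZJ = 17°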